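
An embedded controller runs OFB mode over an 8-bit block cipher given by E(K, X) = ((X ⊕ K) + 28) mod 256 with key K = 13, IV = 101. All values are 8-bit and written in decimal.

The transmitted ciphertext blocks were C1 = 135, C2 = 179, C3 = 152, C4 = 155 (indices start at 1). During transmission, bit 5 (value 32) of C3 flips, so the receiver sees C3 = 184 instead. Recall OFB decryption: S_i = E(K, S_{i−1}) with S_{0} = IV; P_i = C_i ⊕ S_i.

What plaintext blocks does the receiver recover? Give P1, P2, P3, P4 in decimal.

P1 = 3, P2 = 22, P3 = 124, P4 = 126

Only C3 changed, to 184. In OFB, a change in C_i flips the same bit in P_i only; the keystream is unaffected. Decrypting the received ciphertext:
P1: S = E(K, 101) = 132; 135 ⊕ 132 = 3.
P2: S = E(K, 132) = 165; 179 ⊕ 165 = 22.
P3: S = E(K, 165) = 196; 184 ⊕ 196 = 124.
P4: S = E(K, 196) = 229; 155 ⊕ 229 = 126.
Blocks that differ from the original plaintext: P3.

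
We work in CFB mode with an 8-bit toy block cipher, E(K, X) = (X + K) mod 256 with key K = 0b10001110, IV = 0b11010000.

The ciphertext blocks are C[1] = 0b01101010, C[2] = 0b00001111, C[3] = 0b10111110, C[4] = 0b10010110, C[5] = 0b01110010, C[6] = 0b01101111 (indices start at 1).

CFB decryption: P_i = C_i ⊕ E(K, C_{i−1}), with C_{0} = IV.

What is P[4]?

P[4]: E(K, 0b10111110) = 0b01001100; 0b10010110 ⊕ 0b01001100 = 0b11011010.

P[4] = 0b11011010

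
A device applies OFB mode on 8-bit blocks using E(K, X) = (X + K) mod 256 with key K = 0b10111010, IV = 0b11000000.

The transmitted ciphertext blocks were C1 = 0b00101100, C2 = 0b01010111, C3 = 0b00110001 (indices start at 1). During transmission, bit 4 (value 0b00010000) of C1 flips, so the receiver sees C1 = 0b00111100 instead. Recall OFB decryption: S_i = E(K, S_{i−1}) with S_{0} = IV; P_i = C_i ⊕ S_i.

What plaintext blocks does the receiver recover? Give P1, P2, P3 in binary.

Only C1 changed, to 0b00111100. In OFB, a change in C_i flips the same bit in P_i only; the keystream is unaffected. Decrypting the received ciphertext:
P1: S = E(K, 0b11000000) = 0b01111010; 0b00111100 ⊕ 0b01111010 = 0b01000110.
P2: S = E(K, 0b01111010) = 0b00110100; 0b01010111 ⊕ 0b00110100 = 0b01100011.
P3: S = E(K, 0b00110100) = 0b11101110; 0b00110001 ⊕ 0b11101110 = 0b11011111.
Blocks that differ from the original plaintext: P1.

P1 = 0b01000110, P2 = 0b01100011, P3 = 0b11011111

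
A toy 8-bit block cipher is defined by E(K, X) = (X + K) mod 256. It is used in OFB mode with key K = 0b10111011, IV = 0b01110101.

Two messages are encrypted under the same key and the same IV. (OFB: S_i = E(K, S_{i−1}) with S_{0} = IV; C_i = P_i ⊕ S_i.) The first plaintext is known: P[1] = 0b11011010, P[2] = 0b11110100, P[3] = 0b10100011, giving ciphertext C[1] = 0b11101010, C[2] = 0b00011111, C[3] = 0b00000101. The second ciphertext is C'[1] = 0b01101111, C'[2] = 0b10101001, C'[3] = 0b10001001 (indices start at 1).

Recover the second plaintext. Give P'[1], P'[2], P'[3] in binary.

P'[1] = 0b01011111, P'[2] = 0b01000010, P'[3] = 0b00101111

In OFB with a reused IV, both messages share the same keystream S_i, so C_i ⊕ C'_i = P_i ⊕ P'_i and thus P'_i = P_i ⊕ C_i ⊕ C'_i.
P'[1]: 0b11011010 ⊕ 0b11101010 ⊕ 0b01101111 = 0b01011111.
P'[2]: 0b11110100 ⊕ 0b00011111 ⊕ 0b10101001 = 0b01000010.
P'[3]: 0b10100011 ⊕ 0b00000101 ⊕ 0b10001001 = 0b00101111.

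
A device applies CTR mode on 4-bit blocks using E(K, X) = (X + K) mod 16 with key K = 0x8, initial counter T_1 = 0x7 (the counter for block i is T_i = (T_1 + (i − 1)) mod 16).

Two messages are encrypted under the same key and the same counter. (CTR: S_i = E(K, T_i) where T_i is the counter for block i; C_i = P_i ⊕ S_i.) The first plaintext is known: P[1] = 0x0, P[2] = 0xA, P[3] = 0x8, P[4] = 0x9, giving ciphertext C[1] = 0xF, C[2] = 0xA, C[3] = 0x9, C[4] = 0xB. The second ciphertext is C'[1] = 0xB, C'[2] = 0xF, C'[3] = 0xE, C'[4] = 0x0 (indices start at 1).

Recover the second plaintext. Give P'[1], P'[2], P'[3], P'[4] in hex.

In CTR with a reused counter, both messages share the same keystream S_i, so C_i ⊕ C'_i = P_i ⊕ P'_i and thus P'_i = P_i ⊕ C_i ⊕ C'_i.
P'[1]: 0x0 ⊕ 0xF ⊕ 0xB = 0x4.
P'[2]: 0xA ⊕ 0xA ⊕ 0xF = 0xF.
P'[3]: 0x8 ⊕ 0x9 ⊕ 0xE = 0xF.
P'[4]: 0x9 ⊕ 0xB ⊕ 0x0 = 0x2.

P'[1] = 0x4, P'[2] = 0xF, P'[3] = 0xF, P'[4] = 0x2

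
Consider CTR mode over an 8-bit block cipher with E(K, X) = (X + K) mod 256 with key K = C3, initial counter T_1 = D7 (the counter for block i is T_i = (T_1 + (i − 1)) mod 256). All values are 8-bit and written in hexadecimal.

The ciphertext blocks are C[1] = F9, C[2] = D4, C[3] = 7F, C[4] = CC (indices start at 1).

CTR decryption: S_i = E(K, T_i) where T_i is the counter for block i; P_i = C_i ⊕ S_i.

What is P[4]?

P[4]: T = DA, S = E(K, T) = 9D; CC ⊕ 9D = 51.

P[4] = 51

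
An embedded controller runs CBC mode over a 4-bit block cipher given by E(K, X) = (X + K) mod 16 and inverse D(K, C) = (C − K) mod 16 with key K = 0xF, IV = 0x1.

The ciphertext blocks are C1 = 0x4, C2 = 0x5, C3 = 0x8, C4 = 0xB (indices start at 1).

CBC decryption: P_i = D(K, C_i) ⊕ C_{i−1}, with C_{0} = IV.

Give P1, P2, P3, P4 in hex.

P1 = 0x4, P2 = 0x2, P3 = 0xC, P4 = 0x4

P1: D(K, 0x4) = 0x5; 0x5 ⊕ 0x1 = 0x4.
P2: D(K, 0x5) = 0x6; 0x6 ⊕ 0x4 = 0x2.
P3: D(K, 0x8) = 0x9; 0x9 ⊕ 0x5 = 0xC.
P4: D(K, 0xB) = 0xC; 0xC ⊕ 0x8 = 0x4.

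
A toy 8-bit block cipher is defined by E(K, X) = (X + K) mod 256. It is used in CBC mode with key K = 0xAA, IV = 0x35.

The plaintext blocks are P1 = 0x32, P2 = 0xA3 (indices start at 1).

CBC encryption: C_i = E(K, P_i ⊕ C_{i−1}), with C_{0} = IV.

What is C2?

C2 = 0xBC

C1: P1 ⊕ 0x35 = 0x07; E(K, 0x07) = 0xB1.
C2: P2 ⊕ 0xB1 = 0x12; E(K, 0x12) = 0xBC.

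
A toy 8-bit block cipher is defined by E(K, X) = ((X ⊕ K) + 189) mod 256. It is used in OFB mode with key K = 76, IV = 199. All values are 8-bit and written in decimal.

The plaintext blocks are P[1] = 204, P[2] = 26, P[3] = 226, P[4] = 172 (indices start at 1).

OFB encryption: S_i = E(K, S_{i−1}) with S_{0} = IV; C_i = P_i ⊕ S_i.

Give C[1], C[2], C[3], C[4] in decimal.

C[1]: S = E(K, 199) = 72; 204 ⊕ 72 = 132.
C[2]: S = E(K, 72) = 193; 26 ⊕ 193 = 219.
C[3]: S = E(K, 193) = 74; 226 ⊕ 74 = 168.
C[4]: S = E(K, 74) = 195; 172 ⊕ 195 = 111.

C[1] = 132, C[2] = 219, C[3] = 168, C[4] = 111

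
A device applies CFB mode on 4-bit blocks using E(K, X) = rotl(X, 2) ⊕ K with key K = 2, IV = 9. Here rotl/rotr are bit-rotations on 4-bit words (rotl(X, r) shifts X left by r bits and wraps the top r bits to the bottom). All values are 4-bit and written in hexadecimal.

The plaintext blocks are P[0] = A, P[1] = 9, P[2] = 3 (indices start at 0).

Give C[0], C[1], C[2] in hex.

C[0] = E, C[1] = 0, C[2] = 1

CFB encryption: C_i = P_i ⊕ E(K, C_{i−1}), with C_{−1} = IV.
C[0]: E(K, 9) = 4; A ⊕ 4 = E.
C[1]: E(K, E) = 9; 9 ⊕ 9 = 0.
C[2]: E(K, 0) = 2; 3 ⊕ 2 = 1.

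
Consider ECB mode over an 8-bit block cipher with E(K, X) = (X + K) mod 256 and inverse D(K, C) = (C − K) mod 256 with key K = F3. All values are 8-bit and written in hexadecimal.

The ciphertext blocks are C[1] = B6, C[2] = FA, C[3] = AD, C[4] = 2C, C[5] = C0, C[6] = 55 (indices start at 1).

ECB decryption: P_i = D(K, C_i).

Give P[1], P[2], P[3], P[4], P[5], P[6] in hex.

P[1] = C3, P[2] = 07, P[3] = BA, P[4] = 39, P[5] = CD, P[6] = 62

P[1]: D(K, B6) = C3.
P[2]: D(K, FA) = 07.
P[3]: D(K, AD) = BA.
P[4]: D(K, 2C) = 39.
P[5]: D(K, C0) = CD.
P[6]: D(K, 55) = 62.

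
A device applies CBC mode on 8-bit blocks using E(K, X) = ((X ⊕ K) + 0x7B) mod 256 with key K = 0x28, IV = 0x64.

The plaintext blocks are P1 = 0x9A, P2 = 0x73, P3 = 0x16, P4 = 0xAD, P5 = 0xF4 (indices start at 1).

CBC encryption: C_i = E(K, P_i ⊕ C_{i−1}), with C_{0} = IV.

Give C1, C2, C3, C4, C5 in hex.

C1 = 0x51, C2 = 0x85, C3 = 0x36, C4 = 0x2E, C5 = 0x6D

C1: P1 ⊕ 0x64 = 0xFE; E(K, 0xFE) = 0x51.
C2: P2 ⊕ 0x51 = 0x22; E(K, 0x22) = 0x85.
C3: P3 ⊕ 0x85 = 0x93; E(K, 0x93) = 0x36.
C4: P4 ⊕ 0x36 = 0x9B; E(K, 0x9B) = 0x2E.
C5: P5 ⊕ 0x2E = 0xDA; E(K, 0xDA) = 0x6D.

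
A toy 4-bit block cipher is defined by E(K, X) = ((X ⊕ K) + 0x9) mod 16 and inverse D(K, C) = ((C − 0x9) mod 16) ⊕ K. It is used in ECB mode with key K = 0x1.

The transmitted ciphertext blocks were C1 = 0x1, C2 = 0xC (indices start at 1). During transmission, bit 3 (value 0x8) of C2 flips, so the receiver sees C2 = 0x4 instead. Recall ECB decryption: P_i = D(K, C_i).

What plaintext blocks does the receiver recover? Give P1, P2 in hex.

Only C2 changed, to 0x4. In ECB, a change in C_i affects only P_i. Decrypting the received ciphertext:
P1: D(K, 0x1) = 0x9.
P2: D(K, 0x4) = 0xA.
Blocks that differ from the original plaintext: P2.

P1 = 0x9, P2 = 0xA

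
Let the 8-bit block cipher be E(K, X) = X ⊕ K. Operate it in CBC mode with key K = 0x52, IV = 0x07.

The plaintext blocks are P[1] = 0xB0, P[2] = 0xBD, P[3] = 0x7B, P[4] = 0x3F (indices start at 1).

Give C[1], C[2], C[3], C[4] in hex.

C[1] = 0xE5, C[2] = 0x0A, C[3] = 0x23, C[4] = 0x4E

CBC encryption: C_i = E(K, P_i ⊕ C_{i−1}), with C_{0} = IV.
C[1]: P[1] ⊕ 0x07 = 0xB7; E(K, 0xB7) = 0xE5.
C[2]: P[2] ⊕ 0xE5 = 0x58; E(K, 0x58) = 0x0A.
C[3]: P[3] ⊕ 0x0A = 0x71; E(K, 0x71) = 0x23.
C[4]: P[4] ⊕ 0x23 = 0x1C; E(K, 0x1C) = 0x4E.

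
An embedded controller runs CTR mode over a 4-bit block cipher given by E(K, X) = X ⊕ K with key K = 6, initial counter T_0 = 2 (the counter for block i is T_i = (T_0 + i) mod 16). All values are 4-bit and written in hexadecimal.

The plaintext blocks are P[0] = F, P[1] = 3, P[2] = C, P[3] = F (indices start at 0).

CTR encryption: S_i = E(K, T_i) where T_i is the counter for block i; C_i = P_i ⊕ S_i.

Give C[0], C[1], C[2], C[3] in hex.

C[0]: T = 2, S = E(K, T) = 4; F ⊕ 4 = B.
C[1]: T = 3, S = E(K, T) = 5; 3 ⊕ 5 = 6.
C[2]: T = 4, S = E(K, T) = 2; C ⊕ 2 = E.
C[3]: T = 5, S = E(K, T) = 3; F ⊕ 3 = C.

C[0] = B, C[1] = 6, C[2] = E, C[3] = C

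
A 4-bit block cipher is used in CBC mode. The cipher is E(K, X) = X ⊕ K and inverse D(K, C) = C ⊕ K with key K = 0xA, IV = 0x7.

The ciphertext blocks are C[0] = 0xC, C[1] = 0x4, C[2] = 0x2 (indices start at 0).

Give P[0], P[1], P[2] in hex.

P[0] = 0x1, P[1] = 0x2, P[2] = 0xC

CBC decryption: P_i = D(K, C_i) ⊕ C_{i−1}, with C_{−1} = IV.
P[0]: D(K, 0xC) = 0x6; 0x6 ⊕ 0x7 = 0x1.
P[1]: D(K, 0x4) = 0xE; 0xE ⊕ 0xC = 0x2.
P[2]: D(K, 0x2) = 0x8; 0x8 ⊕ 0x4 = 0xC.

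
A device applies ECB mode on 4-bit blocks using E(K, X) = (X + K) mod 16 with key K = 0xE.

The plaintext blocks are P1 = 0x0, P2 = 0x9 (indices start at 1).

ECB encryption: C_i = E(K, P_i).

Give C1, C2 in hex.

C1 = 0xE, C2 = 0x7

C1: E(K, 0x0) = 0xE.
C2: E(K, 0x9) = 0x7.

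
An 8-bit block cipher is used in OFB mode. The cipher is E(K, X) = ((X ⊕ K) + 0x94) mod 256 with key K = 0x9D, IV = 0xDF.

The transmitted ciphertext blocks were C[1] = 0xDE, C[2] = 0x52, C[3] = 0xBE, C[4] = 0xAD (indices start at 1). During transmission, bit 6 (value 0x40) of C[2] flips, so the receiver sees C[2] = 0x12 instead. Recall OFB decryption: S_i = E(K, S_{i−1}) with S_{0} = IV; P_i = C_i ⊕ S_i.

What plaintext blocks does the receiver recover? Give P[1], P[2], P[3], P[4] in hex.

Only C[2] changed, to 0x12. In OFB, a change in C_i flips the same bit in P_i only; the keystream is unaffected. Decrypting the received ciphertext:
P[1]: S = E(K, 0xDF) = 0xD6; 0xDE ⊕ 0xD6 = 0x08.
P[2]: S = E(K, 0xD6) = 0xDF; 0x12 ⊕ 0xDF = 0xCD.
P[3]: S = E(K, 0xDF) = 0xD6; 0xBE ⊕ 0xD6 = 0x68.
P[4]: S = E(K, 0xD6) = 0xDF; 0xAD ⊕ 0xDF = 0x72.
Blocks that differ from the original plaintext: P[2].

P[1] = 0x08, P[2] = 0xCD, P[3] = 0x68, P[4] = 0x72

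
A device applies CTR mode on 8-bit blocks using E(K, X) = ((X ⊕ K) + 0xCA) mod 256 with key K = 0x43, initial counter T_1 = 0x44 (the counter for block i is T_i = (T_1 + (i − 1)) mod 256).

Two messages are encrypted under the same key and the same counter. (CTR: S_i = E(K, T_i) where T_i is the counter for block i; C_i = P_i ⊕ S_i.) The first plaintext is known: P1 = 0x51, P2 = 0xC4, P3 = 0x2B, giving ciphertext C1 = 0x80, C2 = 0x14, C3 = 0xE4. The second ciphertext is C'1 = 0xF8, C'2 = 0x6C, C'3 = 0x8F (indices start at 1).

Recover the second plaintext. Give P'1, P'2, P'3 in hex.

In CTR with a reused counter, both messages share the same keystream S_i, so C_i ⊕ C'_i = P_i ⊕ P'_i and thus P'_i = P_i ⊕ C_i ⊕ C'_i.
P'1: 0x51 ⊕ 0x80 ⊕ 0xF8 = 0x29.
P'2: 0xC4 ⊕ 0x14 ⊕ 0x6C = 0xBC.
P'3: 0x2B ⊕ 0xE4 ⊕ 0x8F = 0x40.

P'1 = 0x29, P'2 = 0xBC, P'3 = 0x40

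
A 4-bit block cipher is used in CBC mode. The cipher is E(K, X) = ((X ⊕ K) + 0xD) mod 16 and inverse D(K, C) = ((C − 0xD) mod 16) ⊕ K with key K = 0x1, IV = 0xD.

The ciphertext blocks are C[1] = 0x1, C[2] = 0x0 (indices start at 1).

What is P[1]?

CBC decryption: P_i = D(K, C_i) ⊕ C_{i−1}, with C_{0} = IV.
P[1]: D(K, 0x1) = 0x5; 0x5 ⊕ 0xD = 0x8.

P[1] = 0x8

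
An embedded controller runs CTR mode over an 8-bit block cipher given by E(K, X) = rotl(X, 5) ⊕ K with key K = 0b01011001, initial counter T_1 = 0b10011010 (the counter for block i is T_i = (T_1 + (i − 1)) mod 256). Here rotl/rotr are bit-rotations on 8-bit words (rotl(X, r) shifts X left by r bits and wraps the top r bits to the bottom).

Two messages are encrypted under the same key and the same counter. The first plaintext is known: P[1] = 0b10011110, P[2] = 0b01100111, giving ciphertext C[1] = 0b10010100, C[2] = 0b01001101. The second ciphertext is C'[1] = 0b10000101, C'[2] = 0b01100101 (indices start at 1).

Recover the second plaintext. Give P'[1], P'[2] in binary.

In CTR with a reused counter, both messages share the same keystream S_i, so C_i ⊕ C'_i = P_i ⊕ P'_i and thus P'_i = P_i ⊕ C_i ⊕ C'_i.
P'[1]: 0b10011110 ⊕ 0b10010100 ⊕ 0b10000101 = 0b10001111.
P'[2]: 0b01100111 ⊕ 0b01001101 ⊕ 0b01100101 = 0b01001111.

P'[1] = 0b10001111, P'[2] = 0b01001111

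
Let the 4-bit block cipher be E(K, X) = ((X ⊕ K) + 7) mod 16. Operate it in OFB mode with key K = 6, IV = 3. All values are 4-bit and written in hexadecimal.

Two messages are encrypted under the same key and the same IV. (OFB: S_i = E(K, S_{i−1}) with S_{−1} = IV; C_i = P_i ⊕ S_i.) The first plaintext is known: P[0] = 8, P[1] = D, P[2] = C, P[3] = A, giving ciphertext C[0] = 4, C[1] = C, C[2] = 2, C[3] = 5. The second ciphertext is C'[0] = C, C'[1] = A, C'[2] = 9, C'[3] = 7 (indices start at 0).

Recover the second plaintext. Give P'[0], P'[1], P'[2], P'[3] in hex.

In OFB with a reused IV, both messages share the same keystream S_i, so C_i ⊕ C'_i = P_i ⊕ P'_i and thus P'_i = P_i ⊕ C_i ⊕ C'_i.
P'[0]: 8 ⊕ 4 ⊕ C = 0.
P'[1]: D ⊕ C ⊕ A = B.
P'[2]: C ⊕ 2 ⊕ 9 = 7.
P'[3]: A ⊕ 5 ⊕ 7 = 8.

P'[0] = 0, P'[1] = B, P'[2] = 7, P'[3] = 8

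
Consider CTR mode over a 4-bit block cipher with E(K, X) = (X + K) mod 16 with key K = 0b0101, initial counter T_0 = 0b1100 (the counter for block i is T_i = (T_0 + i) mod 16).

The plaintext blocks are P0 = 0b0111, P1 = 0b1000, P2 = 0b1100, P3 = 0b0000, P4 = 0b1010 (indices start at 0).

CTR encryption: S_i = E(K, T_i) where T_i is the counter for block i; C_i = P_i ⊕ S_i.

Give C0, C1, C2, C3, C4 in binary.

C0 = 0b0110, C1 = 0b1010, C2 = 0b1111, C3 = 0b0100, C4 = 0b1111

C0: T = 0b1100, S = E(K, T) = 0b0001; 0b0111 ⊕ 0b0001 = 0b0110.
C1: T = 0b1101, S = E(K, T) = 0b0010; 0b1000 ⊕ 0b0010 = 0b1010.
C2: T = 0b1110, S = E(K, T) = 0b0011; 0b1100 ⊕ 0b0011 = 0b1111.
C3: T = 0b1111, S = E(K, T) = 0b0100; 0b0000 ⊕ 0b0100 = 0b0100.
C4: T = 0b0000, S = E(K, T) = 0b0101; 0b1010 ⊕ 0b0101 = 0b1111.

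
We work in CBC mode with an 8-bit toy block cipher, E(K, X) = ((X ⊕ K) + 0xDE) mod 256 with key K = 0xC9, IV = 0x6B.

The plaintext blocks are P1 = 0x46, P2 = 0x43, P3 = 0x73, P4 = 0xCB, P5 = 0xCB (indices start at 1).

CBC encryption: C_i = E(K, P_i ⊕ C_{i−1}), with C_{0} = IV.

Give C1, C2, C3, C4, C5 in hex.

C1 = 0xC2, C2 = 0x26, C3 = 0x7A, C4 = 0x56, C5 = 0x32

C1: P1 ⊕ 0x6B = 0x2D; E(K, 0x2D) = 0xC2.
C2: P2 ⊕ 0xC2 = 0x81; E(K, 0x81) = 0x26.
C3: P3 ⊕ 0x26 = 0x55; E(K, 0x55) = 0x7A.
C4: P4 ⊕ 0x7A = 0xB1; E(K, 0xB1) = 0x56.
C5: P5 ⊕ 0x56 = 0x9D; E(K, 0x9D) = 0x32.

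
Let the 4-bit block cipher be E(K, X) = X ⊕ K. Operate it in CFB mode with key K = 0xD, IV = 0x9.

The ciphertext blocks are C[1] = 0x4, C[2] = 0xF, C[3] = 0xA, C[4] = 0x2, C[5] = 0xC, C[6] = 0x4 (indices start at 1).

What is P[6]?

P[6] = 0x5

CFB decryption: P_i = C_i ⊕ E(K, C_{i−1}), with C_{0} = IV.
P[6]: E(K, 0xC) = 0x1; 0x4 ⊕ 0x1 = 0x5.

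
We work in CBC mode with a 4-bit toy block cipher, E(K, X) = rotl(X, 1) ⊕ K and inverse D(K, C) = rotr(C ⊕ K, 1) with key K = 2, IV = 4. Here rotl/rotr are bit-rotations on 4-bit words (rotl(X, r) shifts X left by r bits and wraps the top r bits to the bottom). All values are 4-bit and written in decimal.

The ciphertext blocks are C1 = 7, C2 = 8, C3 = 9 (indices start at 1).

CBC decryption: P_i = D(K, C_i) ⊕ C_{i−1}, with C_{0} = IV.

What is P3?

P3: D(K, 9) = 13; 13 ⊕ 8 = 5.

P3 = 5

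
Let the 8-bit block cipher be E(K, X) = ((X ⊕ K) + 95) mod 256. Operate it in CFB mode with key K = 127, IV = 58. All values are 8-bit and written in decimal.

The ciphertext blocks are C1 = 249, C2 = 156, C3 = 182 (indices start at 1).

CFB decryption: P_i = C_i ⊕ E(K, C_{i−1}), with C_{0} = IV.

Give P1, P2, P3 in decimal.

P1 = 93, P2 = 121, P3 = 244

P1: E(K, 58) = 164; 249 ⊕ 164 = 93.
P2: E(K, 249) = 229; 156 ⊕ 229 = 121.
P3: E(K, 156) = 66; 182 ⊕ 66 = 244.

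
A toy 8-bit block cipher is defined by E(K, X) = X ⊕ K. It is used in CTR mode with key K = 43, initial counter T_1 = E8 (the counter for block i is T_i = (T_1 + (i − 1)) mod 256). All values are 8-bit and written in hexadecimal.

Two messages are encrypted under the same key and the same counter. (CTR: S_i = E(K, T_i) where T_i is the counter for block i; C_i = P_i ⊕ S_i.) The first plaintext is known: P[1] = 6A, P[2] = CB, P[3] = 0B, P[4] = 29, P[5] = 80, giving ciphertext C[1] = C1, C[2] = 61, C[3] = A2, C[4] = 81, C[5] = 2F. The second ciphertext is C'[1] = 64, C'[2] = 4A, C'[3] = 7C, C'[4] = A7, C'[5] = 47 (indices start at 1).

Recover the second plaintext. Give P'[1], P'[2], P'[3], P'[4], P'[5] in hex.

In CTR with a reused counter, both messages share the same keystream S_i, so C_i ⊕ C'_i = P_i ⊕ P'_i and thus P'_i = P_i ⊕ C_i ⊕ C'_i.
P'[1]: 6A ⊕ C1 ⊕ 64 = CF.
P'[2]: CB ⊕ 61 ⊕ 4A = E0.
P'[3]: 0B ⊕ A2 ⊕ 7C = D5.
P'[4]: 29 ⊕ 81 ⊕ A7 = 0F.
P'[5]: 80 ⊕ 2F ⊕ 47 = E8.

P'[1] = CF, P'[2] = E0, P'[3] = D5, P'[4] = 0F, P'[5] = E8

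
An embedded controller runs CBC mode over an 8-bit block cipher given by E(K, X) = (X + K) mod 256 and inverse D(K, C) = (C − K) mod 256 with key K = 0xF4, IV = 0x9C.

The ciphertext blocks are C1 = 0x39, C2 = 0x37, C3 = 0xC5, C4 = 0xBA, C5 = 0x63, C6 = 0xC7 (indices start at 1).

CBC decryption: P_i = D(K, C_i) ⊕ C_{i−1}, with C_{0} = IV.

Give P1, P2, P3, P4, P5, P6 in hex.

P1: D(K, 0x39) = 0x45; 0x45 ⊕ 0x9C = 0xD9.
P2: D(K, 0x37) = 0x43; 0x43 ⊕ 0x39 = 0x7A.
P3: D(K, 0xC5) = 0xD1; 0xD1 ⊕ 0x37 = 0xE6.
P4: D(K, 0xBA) = 0xC6; 0xC6 ⊕ 0xC5 = 0x03.
P5: D(K, 0x63) = 0x6F; 0x6F ⊕ 0xBA = 0xD5.
P6: D(K, 0xC7) = 0xD3; 0xD3 ⊕ 0x63 = 0xB0.

P1 = 0xD9, P2 = 0x7A, P3 = 0xE6, P4 = 0x03, P5 = 0xD5, P6 = 0xB0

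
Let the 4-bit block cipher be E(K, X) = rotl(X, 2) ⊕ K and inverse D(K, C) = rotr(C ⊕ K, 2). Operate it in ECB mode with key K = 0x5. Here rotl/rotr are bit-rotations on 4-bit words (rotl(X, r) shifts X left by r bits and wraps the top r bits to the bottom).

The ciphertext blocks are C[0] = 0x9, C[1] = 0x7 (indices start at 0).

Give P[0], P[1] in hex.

P[0] = 0x3, P[1] = 0x8

ECB decryption: P_i = D(K, C_i).
P[0]: D(K, 0x9) = 0x3.
P[1]: D(K, 0x7) = 0x8.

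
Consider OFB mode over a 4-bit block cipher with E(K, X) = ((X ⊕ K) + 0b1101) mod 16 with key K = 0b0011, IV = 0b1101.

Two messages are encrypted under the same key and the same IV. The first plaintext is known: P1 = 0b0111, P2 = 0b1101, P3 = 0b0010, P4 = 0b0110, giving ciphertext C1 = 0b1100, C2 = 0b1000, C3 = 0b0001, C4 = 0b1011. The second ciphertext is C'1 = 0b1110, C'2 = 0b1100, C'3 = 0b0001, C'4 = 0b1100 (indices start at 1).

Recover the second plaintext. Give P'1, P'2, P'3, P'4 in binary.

In OFB with a reused IV, both messages share the same keystream S_i, so C_i ⊕ C'_i = P_i ⊕ P'_i and thus P'_i = P_i ⊕ C_i ⊕ C'_i.
P'1: 0b0111 ⊕ 0b1100 ⊕ 0b1110 = 0b0101.
P'2: 0b1101 ⊕ 0b1000 ⊕ 0b1100 = 0b1001.
P'3: 0b0010 ⊕ 0b0001 ⊕ 0b0001 = 0b0010.
P'4: 0b0110 ⊕ 0b1011 ⊕ 0b1100 = 0b0001.

P'1 = 0b0101, P'2 = 0b1001, P'3 = 0b0010, P'4 = 0b0001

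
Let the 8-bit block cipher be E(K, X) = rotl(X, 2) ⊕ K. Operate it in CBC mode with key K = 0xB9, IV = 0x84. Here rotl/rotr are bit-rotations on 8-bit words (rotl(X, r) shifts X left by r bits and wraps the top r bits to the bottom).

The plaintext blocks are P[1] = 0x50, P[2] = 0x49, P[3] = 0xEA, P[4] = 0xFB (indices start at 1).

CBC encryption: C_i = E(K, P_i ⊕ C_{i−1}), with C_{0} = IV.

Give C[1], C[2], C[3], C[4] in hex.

C[1]: P[1] ⊕ 0x84 = 0xD4; E(K, 0xD4) = 0xEA.
C[2]: P[2] ⊕ 0xEA = 0xA3; E(K, 0xA3) = 0x37.
C[3]: P[3] ⊕ 0x37 = 0xDD; E(K, 0xDD) = 0xCE.
C[4]: P[4] ⊕ 0xCE = 0x35; E(K, 0x35) = 0x6D.

C[1] = 0xEA, C[2] = 0x37, C[3] = 0xCE, C[4] = 0x6D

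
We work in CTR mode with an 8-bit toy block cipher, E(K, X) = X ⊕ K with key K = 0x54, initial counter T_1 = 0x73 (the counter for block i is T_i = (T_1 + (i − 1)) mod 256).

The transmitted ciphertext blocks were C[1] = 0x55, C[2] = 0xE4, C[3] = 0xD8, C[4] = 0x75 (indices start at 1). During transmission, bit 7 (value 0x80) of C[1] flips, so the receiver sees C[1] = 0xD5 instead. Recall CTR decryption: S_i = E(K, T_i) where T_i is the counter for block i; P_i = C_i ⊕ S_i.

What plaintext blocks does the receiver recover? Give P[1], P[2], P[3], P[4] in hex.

Only C[1] changed, to 0xD5. In CTR, a change in C_i flips the same bit in P_i only; the keystream is unaffected. Decrypting the received ciphertext:
P[1]: T = 0x73, S = E(K, T) = 0x27; 0xD5 ⊕ 0x27 = 0xF2.
P[2]: T = 0x74, S = E(K, T) = 0x20; 0xE4 ⊕ 0x20 = 0xC4.
P[3]: T = 0x75, S = E(K, T) = 0x21; 0xD8 ⊕ 0x21 = 0xF9.
P[4]: T = 0x76, S = E(K, T) = 0x22; 0x75 ⊕ 0x22 = 0x57.
Blocks that differ from the original plaintext: P[1].

P[1] = 0xF2, P[2] = 0xC4, P[3] = 0xF9, P[4] = 0x57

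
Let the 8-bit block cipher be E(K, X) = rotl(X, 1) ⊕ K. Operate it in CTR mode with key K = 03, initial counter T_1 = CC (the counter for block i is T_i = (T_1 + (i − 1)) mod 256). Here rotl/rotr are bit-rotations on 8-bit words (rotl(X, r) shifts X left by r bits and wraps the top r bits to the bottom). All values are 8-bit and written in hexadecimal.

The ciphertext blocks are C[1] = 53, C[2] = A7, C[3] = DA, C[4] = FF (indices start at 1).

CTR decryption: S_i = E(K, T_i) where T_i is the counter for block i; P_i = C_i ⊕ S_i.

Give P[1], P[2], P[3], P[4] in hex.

P[1] = C9, P[2] = 3F, P[3] = 44, P[4] = 63

P[1]: T = CC, S = E(K, T) = 9A; 53 ⊕ 9A = C9.
P[2]: T = CD, S = E(K, T) = 98; A7 ⊕ 98 = 3F.
P[3]: T = CE, S = E(K, T) = 9E; DA ⊕ 9E = 44.
P[4]: T = CF, S = E(K, T) = 9C; FF ⊕ 9C = 63.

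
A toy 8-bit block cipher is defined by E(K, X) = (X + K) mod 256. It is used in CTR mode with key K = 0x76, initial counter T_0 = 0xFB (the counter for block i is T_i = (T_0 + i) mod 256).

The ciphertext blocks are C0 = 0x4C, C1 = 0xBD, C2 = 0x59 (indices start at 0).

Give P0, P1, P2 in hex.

P0 = 0x3D, P1 = 0xCF, P2 = 0x2A

CTR decryption: S_i = E(K, T_i) where T_i is the counter for block i; P_i = C_i ⊕ S_i.
P0: T = 0xFB, S = E(K, T) = 0x71; 0x4C ⊕ 0x71 = 0x3D.
P1: T = 0xFC, S = E(K, T) = 0x72; 0xBD ⊕ 0x72 = 0xCF.
P2: T = 0xFD, S = E(K, T) = 0x73; 0x59 ⊕ 0x73 = 0x2A.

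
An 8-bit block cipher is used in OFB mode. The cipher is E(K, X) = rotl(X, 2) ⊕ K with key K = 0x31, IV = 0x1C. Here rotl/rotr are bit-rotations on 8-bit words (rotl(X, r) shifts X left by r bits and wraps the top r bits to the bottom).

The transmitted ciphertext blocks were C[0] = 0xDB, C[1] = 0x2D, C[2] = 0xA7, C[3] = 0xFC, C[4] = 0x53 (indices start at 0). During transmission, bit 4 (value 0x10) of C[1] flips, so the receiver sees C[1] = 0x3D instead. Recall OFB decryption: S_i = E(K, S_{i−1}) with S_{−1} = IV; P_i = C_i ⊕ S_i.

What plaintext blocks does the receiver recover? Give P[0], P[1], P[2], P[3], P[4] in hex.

Only C[1] changed, to 0x3D. In OFB, a change in C_i flips the same bit in P_i only; the keystream is unaffected. Decrypting the received ciphertext:
P[0]: S = E(K, 0x1C) = 0x41; 0xDB ⊕ 0x41 = 0x9A.
P[1]: S = E(K, 0x41) = 0x34; 0x3D ⊕ 0x34 = 0x09.
P[2]: S = E(K, 0x34) = 0xE1; 0xA7 ⊕ 0xE1 = 0x46.
P[3]: S = E(K, 0xE1) = 0xB6; 0xFC ⊕ 0xB6 = 0x4A.
P[4]: S = E(K, 0xB6) = 0xEB; 0x53 ⊕ 0xEB = 0xB8.
Blocks that differ from the original plaintext: P[1].

P[0] = 0x9A, P[1] = 0x09, P[2] = 0x46, P[3] = 0x4A, P[4] = 0xB8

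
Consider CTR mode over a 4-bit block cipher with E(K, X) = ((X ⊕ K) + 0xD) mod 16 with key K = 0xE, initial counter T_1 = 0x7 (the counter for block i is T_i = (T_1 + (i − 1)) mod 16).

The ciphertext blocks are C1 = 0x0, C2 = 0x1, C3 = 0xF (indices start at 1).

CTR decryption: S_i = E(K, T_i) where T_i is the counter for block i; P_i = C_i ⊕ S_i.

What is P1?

P1: T = 0x7, S = E(K, T) = 0x6; 0x0 ⊕ 0x6 = 0x6.

P1 = 0x6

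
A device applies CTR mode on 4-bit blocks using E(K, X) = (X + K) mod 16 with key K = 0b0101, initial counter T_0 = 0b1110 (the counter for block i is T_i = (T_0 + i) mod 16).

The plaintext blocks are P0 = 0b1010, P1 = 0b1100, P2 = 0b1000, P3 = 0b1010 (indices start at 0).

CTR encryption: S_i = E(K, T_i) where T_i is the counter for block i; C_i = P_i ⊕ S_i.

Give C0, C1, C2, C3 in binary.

C0: T = 0b1110, S = E(K, T) = 0b0011; 0b1010 ⊕ 0b0011 = 0b1001.
C1: T = 0b1111, S = E(K, T) = 0b0100; 0b1100 ⊕ 0b0100 = 0b1000.
C2: T = 0b0000, S = E(K, T) = 0b0101; 0b1000 ⊕ 0b0101 = 0b1101.
C3: T = 0b0001, S = E(K, T) = 0b0110; 0b1010 ⊕ 0b0110 = 0b1100.

C0 = 0b1001, C1 = 0b1000, C2 = 0b1101, C3 = 0b1100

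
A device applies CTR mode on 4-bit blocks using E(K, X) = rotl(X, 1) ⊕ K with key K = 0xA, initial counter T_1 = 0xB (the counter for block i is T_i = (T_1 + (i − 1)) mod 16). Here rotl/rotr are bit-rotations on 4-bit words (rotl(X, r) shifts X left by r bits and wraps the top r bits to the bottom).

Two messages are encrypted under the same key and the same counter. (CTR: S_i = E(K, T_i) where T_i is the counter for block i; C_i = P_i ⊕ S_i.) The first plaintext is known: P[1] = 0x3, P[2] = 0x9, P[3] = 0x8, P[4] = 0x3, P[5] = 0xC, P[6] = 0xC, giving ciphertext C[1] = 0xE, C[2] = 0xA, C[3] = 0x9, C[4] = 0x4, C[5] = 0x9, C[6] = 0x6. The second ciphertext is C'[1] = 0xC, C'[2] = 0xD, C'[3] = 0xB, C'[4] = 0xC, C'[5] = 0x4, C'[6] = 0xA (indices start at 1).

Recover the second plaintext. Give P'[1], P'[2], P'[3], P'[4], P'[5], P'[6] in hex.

P'[1] = 0x1, P'[2] = 0xE, P'[3] = 0xA, P'[4] = 0xB, P'[5] = 0x1, P'[6] = 0x0

In CTR with a reused counter, both messages share the same keystream S_i, so C_i ⊕ C'_i = P_i ⊕ P'_i and thus P'_i = P_i ⊕ C_i ⊕ C'_i.
P'[1]: 0x3 ⊕ 0xE ⊕ 0xC = 0x1.
P'[2]: 0x9 ⊕ 0xA ⊕ 0xD = 0xE.
P'[3]: 0x8 ⊕ 0x9 ⊕ 0xB = 0xA.
P'[4]: 0x3 ⊕ 0x4 ⊕ 0xC = 0xB.
P'[5]: 0xC ⊕ 0x9 ⊕ 0x4 = 0x1.
P'[6]: 0xC ⊕ 0x6 ⊕ 0xA = 0x0.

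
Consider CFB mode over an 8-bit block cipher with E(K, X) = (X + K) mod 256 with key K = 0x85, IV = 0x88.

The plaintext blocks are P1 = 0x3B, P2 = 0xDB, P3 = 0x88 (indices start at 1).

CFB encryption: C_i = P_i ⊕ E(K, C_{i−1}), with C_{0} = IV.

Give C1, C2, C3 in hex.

C1: E(K, 0x88) = 0x0D; 0x3B ⊕ 0x0D = 0x36.
C2: E(K, 0x36) = 0xBB; 0xDB ⊕ 0xBB = 0x60.
C3: E(K, 0x60) = 0xE5; 0x88 ⊕ 0xE5 = 0x6D.

C1 = 0x36, C2 = 0x60, C3 = 0x6D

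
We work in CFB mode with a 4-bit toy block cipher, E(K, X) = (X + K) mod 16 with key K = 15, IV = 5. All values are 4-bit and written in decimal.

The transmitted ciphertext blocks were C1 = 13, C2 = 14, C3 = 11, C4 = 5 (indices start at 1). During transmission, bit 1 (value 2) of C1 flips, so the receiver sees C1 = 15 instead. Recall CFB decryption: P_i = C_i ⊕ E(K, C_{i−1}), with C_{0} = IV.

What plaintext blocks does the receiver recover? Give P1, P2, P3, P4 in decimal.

P1 = 11, P2 = 0, P3 = 6, P4 = 15

Only C1 changed, to 15. In CFB, a change in C_i flips the same bit in P_i and garbles P_{i+1}. Decrypting the received ciphertext:
P1: E(K, 5) = 4; 15 ⊕ 4 = 11.
P2: E(K, 15) = 14; 14 ⊕ 14 = 0.
P3: E(K, 14) = 13; 11 ⊕ 13 = 6.
P4: E(K, 11) = 10; 5 ⊕ 10 = 15.
Blocks that differ from the original plaintext: P1, P2.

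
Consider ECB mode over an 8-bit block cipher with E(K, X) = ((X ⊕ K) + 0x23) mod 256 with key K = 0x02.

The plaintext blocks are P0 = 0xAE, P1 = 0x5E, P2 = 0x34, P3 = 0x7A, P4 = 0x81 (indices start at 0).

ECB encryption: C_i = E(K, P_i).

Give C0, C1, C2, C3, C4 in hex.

C0 = 0xCF, C1 = 0x7F, C2 = 0x59, C3 = 0x9B, C4 = 0xA6

C0: E(K, 0xAE) = 0xCF.
C1: E(K, 0x5E) = 0x7F.
C2: E(K, 0x34) = 0x59.
C3: E(K, 0x7A) = 0x9B.
C4: E(K, 0x81) = 0xA6.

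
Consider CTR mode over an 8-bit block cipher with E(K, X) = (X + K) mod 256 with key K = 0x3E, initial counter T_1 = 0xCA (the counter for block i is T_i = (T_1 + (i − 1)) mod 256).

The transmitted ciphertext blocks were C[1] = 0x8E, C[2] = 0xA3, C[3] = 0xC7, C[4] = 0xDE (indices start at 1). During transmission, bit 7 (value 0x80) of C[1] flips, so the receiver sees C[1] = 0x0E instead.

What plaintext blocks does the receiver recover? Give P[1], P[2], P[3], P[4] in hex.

CTR decryption: S_i = E(K, T_i) where T_i is the counter for block i; P_i = C_i ⊕ S_i.
Only C[1] changed, to 0x0E. In CTR, a change in C_i flips the same bit in P_i only; the keystream is unaffected. Decrypting the received ciphertext:
P[1]: T = 0xCA, S = E(K, T) = 0x08; 0x0E ⊕ 0x08 = 0x06.
P[2]: T = 0xCB, S = E(K, T) = 0x09; 0xA3 ⊕ 0x09 = 0xAA.
P[3]: T = 0xCC, S = E(K, T) = 0x0A; 0xC7 ⊕ 0x0A = 0xCD.
P[4]: T = 0xCD, S = E(K, T) = 0x0B; 0xDE ⊕ 0x0B = 0xD5.
Blocks that differ from the original plaintext: P[1].

P[1] = 0x06, P[2] = 0xAA, P[3] = 0xCD, P[4] = 0xD5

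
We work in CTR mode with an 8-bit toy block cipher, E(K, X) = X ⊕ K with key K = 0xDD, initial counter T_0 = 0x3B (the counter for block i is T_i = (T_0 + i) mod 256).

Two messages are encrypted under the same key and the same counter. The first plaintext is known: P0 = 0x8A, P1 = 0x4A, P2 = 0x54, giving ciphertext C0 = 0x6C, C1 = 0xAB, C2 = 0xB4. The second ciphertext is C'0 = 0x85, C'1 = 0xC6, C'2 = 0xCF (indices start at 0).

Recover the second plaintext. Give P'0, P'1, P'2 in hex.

P'0 = 0x63, P'1 = 0x27, P'2 = 0x2F

In CTR with a reused counter, both messages share the same keystream S_i, so C_i ⊕ C'_i = P_i ⊕ P'_i and thus P'_i = P_i ⊕ C_i ⊕ C'_i.
P'0: 0x8A ⊕ 0x6C ⊕ 0x85 = 0x63.
P'1: 0x4A ⊕ 0xAB ⊕ 0xC6 = 0x27.
P'2: 0x54 ⊕ 0xB4 ⊕ 0xCF = 0x2F.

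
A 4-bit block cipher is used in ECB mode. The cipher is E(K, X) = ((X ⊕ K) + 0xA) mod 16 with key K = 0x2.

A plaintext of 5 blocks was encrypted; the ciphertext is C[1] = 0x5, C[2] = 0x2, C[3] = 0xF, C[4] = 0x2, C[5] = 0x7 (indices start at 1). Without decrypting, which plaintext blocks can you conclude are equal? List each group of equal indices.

P[2] = P[4]

ECB encrypts each block independently with the same key, so equal ciphertext blocks imply equal plaintext blocks.
C[2] = C[4] = 0x2, so P[2] = P[4].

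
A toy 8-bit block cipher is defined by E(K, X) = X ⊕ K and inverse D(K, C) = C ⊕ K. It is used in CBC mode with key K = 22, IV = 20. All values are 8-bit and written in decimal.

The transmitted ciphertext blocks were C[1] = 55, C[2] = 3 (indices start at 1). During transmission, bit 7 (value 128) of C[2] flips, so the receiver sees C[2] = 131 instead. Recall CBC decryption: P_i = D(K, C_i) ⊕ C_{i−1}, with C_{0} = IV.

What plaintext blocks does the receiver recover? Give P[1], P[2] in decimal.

Only C[2] changed, to 131. In CBC, a change in C_i garbles P_i and flips the same bit in P_{i+1}. Decrypting the received ciphertext:
P[1]: D(K, 55) = 33; 33 ⊕ 20 = 53.
P[2]: D(K, 131) = 149; 149 ⊕ 55 = 162.
Blocks that differ from the original plaintext: P[2].

P[1] = 53, P[2] = 162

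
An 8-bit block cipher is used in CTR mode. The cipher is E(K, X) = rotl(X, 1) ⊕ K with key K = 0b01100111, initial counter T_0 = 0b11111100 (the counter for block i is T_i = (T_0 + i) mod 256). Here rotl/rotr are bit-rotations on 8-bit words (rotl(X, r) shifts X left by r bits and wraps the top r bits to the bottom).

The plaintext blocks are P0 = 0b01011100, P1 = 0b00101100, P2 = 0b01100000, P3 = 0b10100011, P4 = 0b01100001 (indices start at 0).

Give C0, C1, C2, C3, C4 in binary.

CTR encryption: S_i = E(K, T_i) where T_i is the counter for block i; C_i = P_i ⊕ S_i.
C0: T = 0b11111100, S = E(K, T) = 0b10011110; 0b01011100 ⊕ 0b10011110 = 0b11000010.
C1: T = 0b11111101, S = E(K, T) = 0b10011100; 0b00101100 ⊕ 0b10011100 = 0b10110000.
C2: T = 0b11111110, S = E(K, T) = 0b10011010; 0b01100000 ⊕ 0b10011010 = 0b11111010.
C3: T = 0b11111111, S = E(K, T) = 0b10011000; 0b10100011 ⊕ 0b10011000 = 0b00111011.
C4: T = 0b00000000, S = E(K, T) = 0b01100111; 0b01100001 ⊕ 0b01100111 = 0b00000110.

C0 = 0b11000010, C1 = 0b10110000, C2 = 0b11111010, C3 = 0b00111011, C4 = 0b00000110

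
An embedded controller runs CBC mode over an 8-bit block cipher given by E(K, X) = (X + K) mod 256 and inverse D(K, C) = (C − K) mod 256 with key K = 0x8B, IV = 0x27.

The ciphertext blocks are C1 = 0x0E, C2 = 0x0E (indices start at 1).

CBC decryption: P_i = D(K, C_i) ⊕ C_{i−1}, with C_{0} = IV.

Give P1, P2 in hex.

P1: D(K, 0x0E) = 0x83; 0x83 ⊕ 0x27 = 0xA4.
P2: D(K, 0x0E) = 0x83; 0x83 ⊕ 0x0E = 0x8D.

P1 = 0xA4, P2 = 0x8D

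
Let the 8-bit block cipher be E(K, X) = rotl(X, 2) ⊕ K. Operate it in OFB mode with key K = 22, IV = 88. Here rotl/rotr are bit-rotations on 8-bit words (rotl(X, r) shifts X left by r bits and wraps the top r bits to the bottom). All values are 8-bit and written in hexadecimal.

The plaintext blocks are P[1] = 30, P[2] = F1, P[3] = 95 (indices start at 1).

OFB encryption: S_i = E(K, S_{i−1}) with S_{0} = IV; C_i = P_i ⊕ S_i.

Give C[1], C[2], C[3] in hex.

C[1] = 30, C[2] = D3, C[3] = 3F

C[1]: S = E(K, 88) = 00; 30 ⊕ 00 = 30.
C[2]: S = E(K, 00) = 22; F1 ⊕ 22 = D3.
C[3]: S = E(K, 22) = AA; 95 ⊕ AA = 3F.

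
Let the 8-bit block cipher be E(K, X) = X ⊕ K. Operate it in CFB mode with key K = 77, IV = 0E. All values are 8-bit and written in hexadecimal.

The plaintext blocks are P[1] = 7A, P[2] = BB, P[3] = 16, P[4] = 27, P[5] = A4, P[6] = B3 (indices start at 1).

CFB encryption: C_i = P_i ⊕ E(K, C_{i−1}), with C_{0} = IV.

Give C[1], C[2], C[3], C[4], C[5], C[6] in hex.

C[1]: E(K, 0E) = 79; 7A ⊕ 79 = 03.
C[2]: E(K, 03) = 74; BB ⊕ 74 = CF.
C[3]: E(K, CF) = B8; 16 ⊕ B8 = AE.
C[4]: E(K, AE) = D9; 27 ⊕ D9 = FE.
C[5]: E(K, FE) = 89; A4 ⊕ 89 = 2D.
C[6]: E(K, 2D) = 5A; B3 ⊕ 5A = E9.

C[1] = 03, C[2] = CF, C[3] = AE, C[4] = FE, C[5] = 2D, C[6] = E9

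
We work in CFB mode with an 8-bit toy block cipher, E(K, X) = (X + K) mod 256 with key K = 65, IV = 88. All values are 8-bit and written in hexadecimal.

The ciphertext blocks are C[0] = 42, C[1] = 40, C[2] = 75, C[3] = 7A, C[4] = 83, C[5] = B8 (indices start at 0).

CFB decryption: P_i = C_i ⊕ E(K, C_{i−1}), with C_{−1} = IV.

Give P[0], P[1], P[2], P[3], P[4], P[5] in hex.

P[0] = AF, P[1] = E7, P[2] = D0, P[3] = A0, P[4] = 5C, P[5] = 50

P[0]: E(K, 88) = ED; 42 ⊕ ED = AF.
P[1]: E(K, 42) = A7; 40 ⊕ A7 = E7.
P[2]: E(K, 40) = A5; 75 ⊕ A5 = D0.
P[3]: E(K, 75) = DA; 7A ⊕ DA = A0.
P[4]: E(K, 7A) = DF; 83 ⊕ DF = 5C.
P[5]: E(K, 83) = E8; B8 ⊕ E8 = 50.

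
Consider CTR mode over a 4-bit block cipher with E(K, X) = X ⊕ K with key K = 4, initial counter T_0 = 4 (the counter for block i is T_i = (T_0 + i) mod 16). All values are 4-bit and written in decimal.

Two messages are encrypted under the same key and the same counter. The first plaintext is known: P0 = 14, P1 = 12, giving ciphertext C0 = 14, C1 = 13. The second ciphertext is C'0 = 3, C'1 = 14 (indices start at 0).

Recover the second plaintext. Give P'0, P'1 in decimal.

P'0 = 3, P'1 = 15

In CTR with a reused counter, both messages share the same keystream S_i, so C_i ⊕ C'_i = P_i ⊕ P'_i and thus P'_i = P_i ⊕ C_i ⊕ C'_i.
P'0: 14 ⊕ 14 ⊕ 3 = 3.
P'1: 12 ⊕ 13 ⊕ 14 = 15.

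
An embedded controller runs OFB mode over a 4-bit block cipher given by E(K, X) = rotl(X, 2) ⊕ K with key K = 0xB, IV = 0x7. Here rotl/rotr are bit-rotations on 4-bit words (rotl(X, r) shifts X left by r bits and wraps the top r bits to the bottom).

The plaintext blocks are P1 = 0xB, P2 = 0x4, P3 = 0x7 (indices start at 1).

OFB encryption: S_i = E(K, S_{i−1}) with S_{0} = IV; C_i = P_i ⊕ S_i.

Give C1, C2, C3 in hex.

C1: S = E(K, 0x7) = 0x6; 0xB ⊕ 0x6 = 0xD.
C2: S = E(K, 0x6) = 0x2; 0x4 ⊕ 0x2 = 0x6.
C3: S = E(K, 0x2) = 0x3; 0x7 ⊕ 0x3 = 0x4.

C1 = 0xD, C2 = 0x6, C3 = 0x4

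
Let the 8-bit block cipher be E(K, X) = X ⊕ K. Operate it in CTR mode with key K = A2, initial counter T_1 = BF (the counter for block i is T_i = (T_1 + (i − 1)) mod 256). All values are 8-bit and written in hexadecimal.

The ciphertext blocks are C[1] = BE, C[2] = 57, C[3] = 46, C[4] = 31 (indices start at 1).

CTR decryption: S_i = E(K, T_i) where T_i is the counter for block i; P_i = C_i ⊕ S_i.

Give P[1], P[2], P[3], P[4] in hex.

P[1]: T = BF, S = E(K, T) = 1D; BE ⊕ 1D = A3.
P[2]: T = C0, S = E(K, T) = 62; 57 ⊕ 62 = 35.
P[3]: T = C1, S = E(K, T) = 63; 46 ⊕ 63 = 25.
P[4]: T = C2, S = E(K, T) = 60; 31 ⊕ 60 = 51.

P[1] = A3, P[2] = 35, P[3] = 25, P[4] = 51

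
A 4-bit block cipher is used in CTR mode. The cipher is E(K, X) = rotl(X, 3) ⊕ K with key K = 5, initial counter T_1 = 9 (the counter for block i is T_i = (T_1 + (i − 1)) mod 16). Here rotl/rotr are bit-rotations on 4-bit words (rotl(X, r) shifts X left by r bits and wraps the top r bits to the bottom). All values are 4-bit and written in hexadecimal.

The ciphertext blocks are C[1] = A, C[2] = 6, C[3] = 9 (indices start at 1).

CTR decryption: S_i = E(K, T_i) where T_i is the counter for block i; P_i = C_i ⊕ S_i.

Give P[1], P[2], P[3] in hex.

P[1]: T = 9, S = E(K, T) = 9; A ⊕ 9 = 3.
P[2]: T = A, S = E(K, T) = 0; 6 ⊕ 0 = 6.
P[3]: T = B, S = E(K, T) = 8; 9 ⊕ 8 = 1.

P[1] = 3, P[2] = 6, P[3] = 1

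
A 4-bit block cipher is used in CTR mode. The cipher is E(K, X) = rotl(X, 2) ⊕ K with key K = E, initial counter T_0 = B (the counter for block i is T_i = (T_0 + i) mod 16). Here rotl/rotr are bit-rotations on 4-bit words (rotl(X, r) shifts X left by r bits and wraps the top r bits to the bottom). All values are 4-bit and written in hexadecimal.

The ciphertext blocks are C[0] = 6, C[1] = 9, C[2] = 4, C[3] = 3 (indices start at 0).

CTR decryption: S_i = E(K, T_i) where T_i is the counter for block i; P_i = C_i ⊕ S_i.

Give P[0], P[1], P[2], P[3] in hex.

P[0] = 6, P[1] = 4, P[2] = D, P[3] = 6

P[0]: T = B, S = E(K, T) = 0; 6 ⊕ 0 = 6.
P[1]: T = C, S = E(K, T) = D; 9 ⊕ D = 4.
P[2]: T = D, S = E(K, T) = 9; 4 ⊕ 9 = D.
P[3]: T = E, S = E(K, T) = 5; 3 ⊕ 5 = 6.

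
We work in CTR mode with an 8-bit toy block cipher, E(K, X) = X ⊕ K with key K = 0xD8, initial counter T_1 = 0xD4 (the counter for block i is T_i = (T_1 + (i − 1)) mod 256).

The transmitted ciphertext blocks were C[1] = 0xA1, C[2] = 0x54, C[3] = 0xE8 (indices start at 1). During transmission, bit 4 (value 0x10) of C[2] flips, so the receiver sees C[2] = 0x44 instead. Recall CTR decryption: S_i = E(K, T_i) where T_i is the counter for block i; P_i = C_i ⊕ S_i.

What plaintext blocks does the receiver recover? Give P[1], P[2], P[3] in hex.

Only C[2] changed, to 0x44. In CTR, a change in C_i flips the same bit in P_i only; the keystream is unaffected. Decrypting the received ciphertext:
P[1]: T = 0xD4, S = E(K, T) = 0x0C; 0xA1 ⊕ 0x0C = 0xAD.
P[2]: T = 0xD5, S = E(K, T) = 0x0D; 0x44 ⊕ 0x0D = 0x49.
P[3]: T = 0xD6, S = E(K, T) = 0x0E; 0xE8 ⊕ 0x0E = 0xE6.
Blocks that differ from the original plaintext: P[2].

P[1] = 0xAD, P[2] = 0x49, P[3] = 0xE6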